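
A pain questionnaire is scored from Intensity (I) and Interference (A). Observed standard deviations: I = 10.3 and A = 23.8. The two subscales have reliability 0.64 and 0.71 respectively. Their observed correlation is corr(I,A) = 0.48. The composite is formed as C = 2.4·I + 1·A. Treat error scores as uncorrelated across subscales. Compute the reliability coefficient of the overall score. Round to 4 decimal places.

0.7795

Var(C) = 2.4²·10.3² + 23.8² + 2·[2.4·10.3·23.8·0.48] = 1177.52 + 564.803 = 1742.32.
With uncorrelated errors the cross-covariances are all true-score covariance, so they carry over unchanged; only the diagonal terms shrink to ρᵢσᵢ².
True-score variance = [2.4²·10.3²·0.64 + 23.8²·0.71] + 564.803 = 793.263 + 564.803 = 1358.07.
Reliability = 1358.07 / 1742.32 = 0.7795.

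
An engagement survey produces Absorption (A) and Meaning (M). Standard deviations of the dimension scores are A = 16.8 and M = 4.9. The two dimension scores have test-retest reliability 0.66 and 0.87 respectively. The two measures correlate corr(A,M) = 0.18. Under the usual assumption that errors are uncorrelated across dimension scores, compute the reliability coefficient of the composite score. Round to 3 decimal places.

0.705

Var(A+M) = 16.8² + 4.9² + 2·[16.8·4.9·0.18] = 306.25 + 29.6352 = 335.885.
With uncorrelated errors the cross-covariances are all true-score covariance, so they carry over unchanged; only the diagonal terms shrink to ρᵢσᵢ².
True-score variance = [16.8²·0.66 + 4.9²·0.87] + 29.6352 = 207.167 + 29.6352 = 236.802.
Reliability = 236.802 / 335.885 = 0.705.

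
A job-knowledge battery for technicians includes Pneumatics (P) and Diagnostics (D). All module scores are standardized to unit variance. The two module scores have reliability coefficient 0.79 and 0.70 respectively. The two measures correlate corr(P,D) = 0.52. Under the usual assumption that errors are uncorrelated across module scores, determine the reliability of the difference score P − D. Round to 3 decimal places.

Var(P−D) = 1 + 1 − 2·0.52 = 2 − 1.04 = 0.96.
Under uncorrelated errors the observed covariances equal the true-score covariances, so only the own-variance terms attenuate.
True-score variance = [0.79 + 0.70] − 1.04 = 1.49 − 1.04 = 0.45.
Reliability = 0.45 / 0.96 = 0.469.

0.469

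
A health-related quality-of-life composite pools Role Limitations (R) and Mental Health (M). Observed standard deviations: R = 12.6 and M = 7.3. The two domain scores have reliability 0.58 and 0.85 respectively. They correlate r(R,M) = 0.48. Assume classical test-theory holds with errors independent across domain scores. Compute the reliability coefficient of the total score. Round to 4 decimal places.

Var(R+M) = 12.6² + 7.3² + 2·[12.6·7.3·0.48] = 212.05 + 88.3008 = 300.351.
Because errors are independent across components, Cov(Tᵢ,Tⱼ) = Cov(Xᵢ,Xⱼ); the off-diagonal part of the true-score variance is the same as above.
True-score variance = [12.6²·0.58 + 7.3²·0.85] + 88.3008 = 137.377 + 88.3008 = 225.678.
Reliability = 225.678 / 300.351 = 0.7514.

0.7514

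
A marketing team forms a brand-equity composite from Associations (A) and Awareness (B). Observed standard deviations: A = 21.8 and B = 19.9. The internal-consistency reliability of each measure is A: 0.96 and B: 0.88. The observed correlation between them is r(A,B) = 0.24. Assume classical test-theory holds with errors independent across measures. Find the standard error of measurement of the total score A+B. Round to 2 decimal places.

8.16

Var(total) = 871.25 + 208.234 = 1079.48.
True-score variance = 804.719 + 208.234 = 1012.95, so reliability = 0.9384.
Error variance = 1079.48 − 1012.95 = 66.5308; SEM = √66.5308 = 8.16.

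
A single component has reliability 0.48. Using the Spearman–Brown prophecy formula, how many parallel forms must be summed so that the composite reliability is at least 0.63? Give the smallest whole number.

2

k ≥ ρ*(1−ρ₁)/(ρ₁(1−ρ*)) = 0.63·0.52 / (0.48·0.37) = 1.845.
Smallest integer k = 2.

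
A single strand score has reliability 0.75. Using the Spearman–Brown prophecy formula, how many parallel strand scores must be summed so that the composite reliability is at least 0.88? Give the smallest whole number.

k ≥ ρ*(1−ρ₁)/(ρ₁(1−ρ*)) = 0.88·0.25 / (0.75·0.12) = 2.444.
Smallest integer k = 3.

3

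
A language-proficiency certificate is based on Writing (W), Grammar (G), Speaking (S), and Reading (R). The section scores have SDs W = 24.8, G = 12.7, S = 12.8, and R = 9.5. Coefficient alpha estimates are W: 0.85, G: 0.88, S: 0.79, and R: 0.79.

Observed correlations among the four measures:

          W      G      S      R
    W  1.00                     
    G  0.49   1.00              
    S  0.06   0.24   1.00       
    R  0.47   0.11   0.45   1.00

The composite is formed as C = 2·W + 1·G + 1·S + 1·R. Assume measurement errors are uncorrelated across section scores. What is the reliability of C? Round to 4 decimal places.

Var(C) = 2²·24.8² + 12.7² + 12.8² + 9.5² + 2·[2·24.8·12.7·0.49 + 2·24.8·12.8·0.06 + 2·24.8·9.5·0.47 + 12.7·12.8·0.24 + 12.7·9.5·0.11 + 12.8·9.5·0.45] = 2875.54 + 1350.45 = 4225.99.
Under uncorrelated errors the observed covariances equal the true-score covariances, so only the own-variance terms attenuate.
True-score variance = [2²·24.8²·0.85 + 12.7²·0.88 + 12.8²·0.79 + 9.5²·0.79] + 1350.45 = 2433.8 + 1350.45 = 3784.25.
Reliability = 3784.25 / 4225.99 = 0.8955.

0.8955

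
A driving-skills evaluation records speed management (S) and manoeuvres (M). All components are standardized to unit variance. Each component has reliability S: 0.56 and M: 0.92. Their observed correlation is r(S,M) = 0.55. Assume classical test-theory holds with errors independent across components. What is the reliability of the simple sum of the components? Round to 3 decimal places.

0.832

Var(S+M) = 2 + 2·[0.55] = 2 + 1.1 = 3.1.
With uncorrelated errors the cross-covariances are all true-score covariance, so they carry over unchanged; only the diagonal terms shrink to ρᵢσᵢ².
True-score variance = [0.56 + 0.92] + 1.1 = 1.48 + 1.1 = 2.58.
Reliability = 2.58 / 3.1 = 0.832.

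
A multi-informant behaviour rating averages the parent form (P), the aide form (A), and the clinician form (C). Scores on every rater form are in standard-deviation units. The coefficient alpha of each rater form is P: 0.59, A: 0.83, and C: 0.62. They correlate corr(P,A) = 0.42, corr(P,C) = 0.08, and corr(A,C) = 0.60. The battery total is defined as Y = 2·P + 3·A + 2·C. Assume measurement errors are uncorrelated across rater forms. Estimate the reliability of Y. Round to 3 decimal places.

0.843

Var(Y) = 2² + 3² + 2² + 2·[6·0.42 + 4·0.08 + 6·0.60] = 17 + 12.88 = 29.88.
With uncorrelated errors the cross-covariances are all true-score covariance, so they carry over unchanged; only the diagonal terms shrink to ρᵢσᵢ².
True-score variance = [2²·0.59 + 3²·0.83 + 2²·0.62] + 12.88 = 12.31 + 12.88 = 25.19.
Reliability = 25.19 / 29.88 = 0.843.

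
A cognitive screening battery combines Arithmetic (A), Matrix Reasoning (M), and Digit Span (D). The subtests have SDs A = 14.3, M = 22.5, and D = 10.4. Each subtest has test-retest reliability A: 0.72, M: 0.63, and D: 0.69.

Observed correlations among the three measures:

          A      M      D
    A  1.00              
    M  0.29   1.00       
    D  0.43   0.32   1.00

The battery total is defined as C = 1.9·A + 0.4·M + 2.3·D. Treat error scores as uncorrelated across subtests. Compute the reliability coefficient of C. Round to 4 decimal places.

Var(C) = 1.9²·14.3² + 0.4²·22.5² + 2.3²·10.4² + 2·[0.76·14.3·22.5·0.29 + 4.37·14.3·10.4·0.43 + 0.92·22.5·10.4·0.32] = 1391.38 + 838.526 = 2229.9.
Under uncorrelated errors the observed covariances equal the true-score covariances, so only the own-variance terms attenuate.
True-score variance = [1.9²·14.3²·0.72 + 0.4²·22.5²·0.63 + 2.3²·10.4²·0.69] + 838.526 = 977.335 + 838.526 = 1815.86.
Reliability = 1815.86 / 2229.9 = 0.8143.

0.8143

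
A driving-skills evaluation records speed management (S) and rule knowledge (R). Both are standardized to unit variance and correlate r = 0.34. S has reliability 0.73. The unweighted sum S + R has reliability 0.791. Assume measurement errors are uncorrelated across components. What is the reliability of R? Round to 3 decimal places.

Var(S+R) = 2 + 2·0.34 = 2.680.
True-score variance = ρ_S + ρ_R + 2·0.34, so 0.791 = (0.73 + ρ_R + 0.68) / 2.680.
ρ_R = 0.791·2.680 − 0.73 − 0.68 = 0.710.

0.710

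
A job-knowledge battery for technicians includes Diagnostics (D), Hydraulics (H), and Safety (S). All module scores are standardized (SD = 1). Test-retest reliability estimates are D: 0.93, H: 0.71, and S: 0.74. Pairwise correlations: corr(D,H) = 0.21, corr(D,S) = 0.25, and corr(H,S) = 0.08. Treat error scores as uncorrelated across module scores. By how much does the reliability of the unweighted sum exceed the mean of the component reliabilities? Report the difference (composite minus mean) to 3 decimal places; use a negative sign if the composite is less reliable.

Var(sum) = 3 + 1.08 = 4.08; true-score variance = 2.38 + 1.08 = 3.46; composite reliability = 0.8480.
Mean component reliability = 0.7933.
Difference = 0.8480 − 0.7933 = 0.055.

0.055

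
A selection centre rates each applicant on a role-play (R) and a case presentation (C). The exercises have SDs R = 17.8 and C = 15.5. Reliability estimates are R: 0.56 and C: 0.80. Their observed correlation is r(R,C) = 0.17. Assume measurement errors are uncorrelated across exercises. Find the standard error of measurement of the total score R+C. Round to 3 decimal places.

Var(total) = 557.09 + 93.806 = 650.896.
True-score variance = 369.63 + 93.806 = 463.436, so reliability = 0.7120.
Error variance = 650.896 − 463.436 = 187.46; SEM = √187.46 = 13.692.

13.692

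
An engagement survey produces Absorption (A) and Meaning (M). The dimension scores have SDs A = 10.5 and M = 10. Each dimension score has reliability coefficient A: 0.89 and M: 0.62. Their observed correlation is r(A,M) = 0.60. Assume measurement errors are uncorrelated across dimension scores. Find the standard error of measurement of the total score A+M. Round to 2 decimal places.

7.08

Var(total) = 210.25 + 126 = 336.25.
True-score variance = 160.123 + 126 = 286.123, so reliability = 0.8509.
Error variance = 336.25 − 286.123 = 50.1275; SEM = √50.1275 = 7.08.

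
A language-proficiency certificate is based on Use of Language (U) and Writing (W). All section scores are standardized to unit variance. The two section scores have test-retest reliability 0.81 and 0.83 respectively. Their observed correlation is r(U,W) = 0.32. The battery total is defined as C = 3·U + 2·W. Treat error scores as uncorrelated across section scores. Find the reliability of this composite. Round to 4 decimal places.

0.8581

Var(C) = 3² + 2² + 2·[6·0.32] = 13 + 3.84 = 16.84.
Because errors are independent across components, Cov(Tᵢ,Tⱼ) = Cov(Xᵢ,Xⱼ); the off-diagonal part of the true-score variance is the same as above.
True-score variance = [3²·0.81 + 2²·0.83] + 3.84 = 10.61 + 3.84 = 14.45.
Reliability = 14.45 / 16.84 = 0.8581.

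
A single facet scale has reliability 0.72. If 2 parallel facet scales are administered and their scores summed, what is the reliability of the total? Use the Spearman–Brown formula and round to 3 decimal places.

ρ_k = kρ / (1 + (k−1)ρ) = 2·0.72 / (1 + 1·0.72) = 1.440 / 1.720 = 0.837.

0.837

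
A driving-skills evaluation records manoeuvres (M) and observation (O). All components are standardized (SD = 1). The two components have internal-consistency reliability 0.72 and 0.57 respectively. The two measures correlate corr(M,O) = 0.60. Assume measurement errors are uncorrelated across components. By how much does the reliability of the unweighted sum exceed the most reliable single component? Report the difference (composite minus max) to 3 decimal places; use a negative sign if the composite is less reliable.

0.058

Var(sum) = 2 + 1.2 = 3.2; true-score variance = 1.29 + 1.2 = 2.49; composite reliability = 0.7781.
Max component reliability = 0.7200.
Difference = 0.7781 − 0.7200 = 0.058.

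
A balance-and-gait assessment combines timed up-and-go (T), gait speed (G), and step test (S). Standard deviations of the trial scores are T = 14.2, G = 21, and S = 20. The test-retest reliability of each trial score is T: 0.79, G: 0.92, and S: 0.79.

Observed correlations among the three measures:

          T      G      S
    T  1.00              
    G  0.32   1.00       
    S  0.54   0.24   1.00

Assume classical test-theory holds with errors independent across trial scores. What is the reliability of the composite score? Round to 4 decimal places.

Var(T+G+S) = 14.2² + 21² + 20² + 2·[14.2·21·0.32 + 14.2·20·0.54 + 21·20·0.24] = 1042.64 + 699.168 = 1741.81.
Under uncorrelated errors the observed covariances equal the true-score covariances, so only the own-variance terms attenuate.
True-score variance = [14.2²·0.79 + 21²·0.92 + 20²·0.79] + 699.168 = 881.016 + 699.168 = 1580.18.
Reliability = 1580.18 / 1741.81 = 0.9072.

0.9072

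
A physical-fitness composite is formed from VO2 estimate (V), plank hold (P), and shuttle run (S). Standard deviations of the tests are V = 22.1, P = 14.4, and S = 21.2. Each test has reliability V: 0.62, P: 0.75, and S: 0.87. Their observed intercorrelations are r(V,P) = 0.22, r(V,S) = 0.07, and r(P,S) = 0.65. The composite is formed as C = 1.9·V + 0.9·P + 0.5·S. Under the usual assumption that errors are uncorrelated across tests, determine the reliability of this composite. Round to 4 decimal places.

Var(C) = 1.9²·22.1² + 0.9²·14.4² + 0.5²·21.2² + 2·[1.71·22.1·14.4·0.22 + 0.95·22.1·21.2·0.07 + 0.45·14.4·21.2·0.65] = 2043.48 + 480.346 = 2523.83.
With uncorrelated errors the cross-covariances are all true-score covariance, so they carry over unchanged; only the diagonal terms shrink to ρᵢσᵢ².
True-score variance = [1.9²·22.1²·0.62 + 0.9²·14.4²·0.75 + 0.5²·21.2²·0.87] + 480.346 = 1316.88 + 480.346 = 1797.23.
Reliability = 1797.23 / 2523.83 = 0.7121.

0.7121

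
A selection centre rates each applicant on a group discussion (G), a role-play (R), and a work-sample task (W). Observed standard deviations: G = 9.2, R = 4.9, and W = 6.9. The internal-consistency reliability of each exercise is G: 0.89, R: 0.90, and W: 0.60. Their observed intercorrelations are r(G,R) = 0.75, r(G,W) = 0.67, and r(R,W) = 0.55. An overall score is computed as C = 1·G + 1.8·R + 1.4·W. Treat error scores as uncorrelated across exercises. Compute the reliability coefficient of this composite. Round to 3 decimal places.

0.908

Var(C) = 9.2² + 1.8²·4.9² + 1.4²·6.9² + 2·[1.8·9.2·4.9·0.75 + 1.4·9.2·6.9·0.67 + 2.52·4.9·6.9·0.55] = 255.748 + 334.526 = 590.274.
Because errors are independent across components, Cov(Tᵢ,Tⱼ) = Cov(Xᵢ,Xⱼ); the off-diagonal part of the true-score variance is the same as above.
True-score variance = [9.2²·0.89 + 1.8²·4.9²·0.90 + 1.4²·6.9²·0.60] + 334.526 = 201.332 + 334.526 = 535.858.
Reliability = 535.858 / 590.274 = 0.908.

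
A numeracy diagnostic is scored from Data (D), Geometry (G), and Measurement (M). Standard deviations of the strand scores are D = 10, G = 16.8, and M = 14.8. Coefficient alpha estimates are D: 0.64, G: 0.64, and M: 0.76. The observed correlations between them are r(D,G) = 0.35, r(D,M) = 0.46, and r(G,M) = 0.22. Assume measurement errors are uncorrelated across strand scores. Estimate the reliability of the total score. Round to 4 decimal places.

Var(D+G+M) = 10² + 16.8² + 14.8² + 2·[10·16.8·0.35 + 10·14.8·0.46 + 16.8·14.8·0.22] = 601.28 + 363.162 = 964.442.
Under uncorrelated errors the observed covariances equal the true-score covariances, so only the own-variance terms attenuate.
True-score variance = [10²·0.64 + 16.8²·0.64 + 14.8²·0.76] + 363.162 = 411.104 + 363.162 = 774.266.
Reliability = 774.266 / 964.442 = 0.8028.

0.8028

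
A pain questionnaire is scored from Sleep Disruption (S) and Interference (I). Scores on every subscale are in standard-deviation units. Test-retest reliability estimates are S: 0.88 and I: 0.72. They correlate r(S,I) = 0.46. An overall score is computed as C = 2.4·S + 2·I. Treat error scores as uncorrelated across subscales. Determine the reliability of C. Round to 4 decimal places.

0.8722

Var(C) = 2.4² + 2² + 2·[4.8·0.46] = 9.76 + 4.416 = 14.176.
With uncorrelated errors the cross-covariances are all true-score covariance, so they carry over unchanged; only the diagonal terms shrink to ρᵢσᵢ².
True-score variance = [2.4²·0.88 + 2²·0.72] + 4.416 = 7.9488 + 4.416 = 12.3648.
Reliability = 12.3648 / 14.176 = 0.8722.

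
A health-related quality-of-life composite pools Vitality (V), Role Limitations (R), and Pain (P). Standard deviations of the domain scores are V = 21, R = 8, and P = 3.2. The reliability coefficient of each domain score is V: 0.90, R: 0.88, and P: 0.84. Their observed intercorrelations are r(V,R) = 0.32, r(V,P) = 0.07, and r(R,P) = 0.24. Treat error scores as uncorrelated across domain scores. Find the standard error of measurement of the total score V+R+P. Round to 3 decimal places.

7.309

Var(total) = 515.24 + 129.216 = 644.456.
True-score variance = 461.822 + 129.216 = 591.038, so reliability = 0.9171.
Error variance = 644.456 − 591.038 = 53.4184; SEM = √53.4184 = 7.309.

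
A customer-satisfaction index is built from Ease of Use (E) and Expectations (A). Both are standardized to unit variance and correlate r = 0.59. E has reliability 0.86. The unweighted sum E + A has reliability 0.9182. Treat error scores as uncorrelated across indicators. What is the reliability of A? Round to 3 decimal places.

0.880

Var(E+A) = 2 + 2·0.59 = 3.180.
True-score variance = ρ_E + ρ_A + 2·0.59, so 0.9182 = (0.86 + ρ_A + 1.18) / 3.180.
ρ_A = 0.9182·3.180 − 0.86 − 1.18 = 0.880.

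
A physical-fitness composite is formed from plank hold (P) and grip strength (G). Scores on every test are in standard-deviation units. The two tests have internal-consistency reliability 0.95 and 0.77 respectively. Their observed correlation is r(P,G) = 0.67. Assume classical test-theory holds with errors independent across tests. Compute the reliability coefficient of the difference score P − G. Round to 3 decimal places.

Var(P−G) = 1 + 1 − 2·0.67 = 2 − 1.34 = 0.66.
With uncorrelated errors the cross-covariances are all true-score covariance, so they carry over unchanged; only the diagonal terms shrink to ρᵢσᵢ².
True-score variance = [0.95 + 0.77] − 1.34 = 1.72 − 1.34 = 0.38.
Reliability = 0.38 / 0.66 = 0.576.

0.576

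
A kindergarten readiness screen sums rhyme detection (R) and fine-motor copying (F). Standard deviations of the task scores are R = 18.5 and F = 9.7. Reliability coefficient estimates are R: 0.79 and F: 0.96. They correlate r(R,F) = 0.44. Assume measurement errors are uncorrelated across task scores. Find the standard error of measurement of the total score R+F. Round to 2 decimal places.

Var(total) = 436.34 + 157.916 = 594.256.
True-score variance = 360.704 + 157.916 = 518.62, so reliability = 0.8727.
Error variance = 594.256 − 518.62 = 75.6361; SEM = √75.6361 = 8.70.

8.70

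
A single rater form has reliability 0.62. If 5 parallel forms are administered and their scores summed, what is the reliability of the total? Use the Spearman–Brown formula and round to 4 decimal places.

ρ_k = kρ / (1 + (k−1)ρ) = 5·0.62 / (1 + 4·0.62) = 3.100 / 3.480 = 0.8908.

0.8908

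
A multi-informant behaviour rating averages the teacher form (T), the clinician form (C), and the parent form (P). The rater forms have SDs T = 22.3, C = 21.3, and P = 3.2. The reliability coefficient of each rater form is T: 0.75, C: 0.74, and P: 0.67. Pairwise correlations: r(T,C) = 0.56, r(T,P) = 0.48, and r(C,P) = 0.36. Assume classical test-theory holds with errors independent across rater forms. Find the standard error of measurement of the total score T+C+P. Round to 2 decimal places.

Var(total) = 961.22 + 649.57 = 1610.79.
True-score variance = 715.559 + 649.57 = 1365.13, so reliability = 0.8475.
Error variance = 1610.79 − 1365.13 = 245.661; SEM = √245.661 = 15.67.

15.67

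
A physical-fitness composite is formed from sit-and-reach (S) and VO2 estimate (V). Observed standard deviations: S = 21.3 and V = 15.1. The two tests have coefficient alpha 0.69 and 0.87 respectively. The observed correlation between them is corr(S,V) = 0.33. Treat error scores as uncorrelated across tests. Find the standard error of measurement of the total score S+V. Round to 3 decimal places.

13.049

Var(total) = 681.7 + 212.276 = 893.976.
True-score variance = 511.415 + 212.276 = 723.691, so reliability = 0.8095.
Error variance = 893.976 − 723.691 = 170.285; SEM = √170.285 = 13.049.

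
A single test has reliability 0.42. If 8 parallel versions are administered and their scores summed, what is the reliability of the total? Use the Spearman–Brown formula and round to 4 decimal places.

0.8528

ρ_k = kρ / (1 + (k−1)ρ) = 8·0.42 / (1 + 7·0.42) = 3.360 / 3.940 = 0.8528.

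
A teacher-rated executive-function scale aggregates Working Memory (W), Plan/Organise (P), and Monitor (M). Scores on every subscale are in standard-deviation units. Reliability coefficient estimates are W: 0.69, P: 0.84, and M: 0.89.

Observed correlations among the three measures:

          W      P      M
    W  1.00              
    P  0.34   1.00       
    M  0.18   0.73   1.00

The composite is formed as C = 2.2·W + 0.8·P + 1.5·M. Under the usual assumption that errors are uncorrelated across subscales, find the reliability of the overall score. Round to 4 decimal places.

Var(C) = 2.2² + 0.8² + 1.5² + 2·[1.76·0.34 + 3.3·0.18 + 1.2·0.73] = 7.73 + 4.1368 = 11.8668.
With uncorrelated errors the cross-covariances are all true-score covariance, so they carry over unchanged; only the diagonal terms shrink to ρᵢσᵢ².
True-score variance = [2.2²·0.69 + 0.8²·0.84 + 1.5²·0.89] + 4.1368 = 5.8797 + 4.1368 = 10.0165.
Reliability = 10.0165 / 11.8668 = 0.8441.

0.8441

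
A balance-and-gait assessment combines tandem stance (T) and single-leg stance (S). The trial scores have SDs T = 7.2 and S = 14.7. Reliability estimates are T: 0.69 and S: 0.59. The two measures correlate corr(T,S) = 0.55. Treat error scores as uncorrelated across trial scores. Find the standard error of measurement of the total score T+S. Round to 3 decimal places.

Var(total) = 267.93 + 116.424 = 384.354.
True-score variance = 163.263 + 116.424 = 279.687, so reliability = 0.7277.
Error variance = 384.354 − 279.687 = 104.667; SEM = √104.667 = 10.231.

10.231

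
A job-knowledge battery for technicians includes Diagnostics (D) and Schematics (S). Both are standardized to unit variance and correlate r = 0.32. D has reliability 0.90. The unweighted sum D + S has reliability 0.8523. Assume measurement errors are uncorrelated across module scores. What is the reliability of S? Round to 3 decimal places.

0.710

Var(D+S) = 2 + 2·0.32 = 2.640.
True-score variance = ρ_D + ρ_S + 2·0.32, so 0.8523 = (0.90 + ρ_S + 0.64) / 2.640.
ρ_S = 0.8523·2.640 − 0.90 − 0.64 = 0.710.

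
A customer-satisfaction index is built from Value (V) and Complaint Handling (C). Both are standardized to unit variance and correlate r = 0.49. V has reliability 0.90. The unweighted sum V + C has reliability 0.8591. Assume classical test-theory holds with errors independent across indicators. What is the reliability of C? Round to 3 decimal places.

Var(V+C) = 2 + 2·0.49 = 2.980.
True-score variance = ρ_V + ρ_C + 2·0.49, so 0.8591 = (0.90 + ρ_C + 0.98) / 2.980.
ρ_C = 0.8591·2.980 − 0.90 − 0.98 = 0.680.

0.680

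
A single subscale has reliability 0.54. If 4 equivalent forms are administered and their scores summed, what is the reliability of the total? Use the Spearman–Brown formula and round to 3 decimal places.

0.824

ρ_k = kρ / (1 + (k−1)ρ) = 4·0.54 / (1 + 3·0.54) = 2.160 / 2.620 = 0.824.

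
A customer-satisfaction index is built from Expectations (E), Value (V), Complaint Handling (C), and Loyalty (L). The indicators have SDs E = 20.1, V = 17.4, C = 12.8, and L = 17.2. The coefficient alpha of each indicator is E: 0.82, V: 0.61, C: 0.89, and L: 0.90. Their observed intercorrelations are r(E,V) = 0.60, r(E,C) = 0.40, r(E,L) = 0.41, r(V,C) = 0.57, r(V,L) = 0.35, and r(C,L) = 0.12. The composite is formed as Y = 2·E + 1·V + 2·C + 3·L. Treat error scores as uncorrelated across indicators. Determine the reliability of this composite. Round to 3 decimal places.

Var(Y) = 2²·20.1² + 17.4² + 2²·12.8² + 3²·17.2² + 2·[2·20.1·17.4·0.60 + 4·20.1·12.8·0.40 + 6·20.1·17.2·0.41 + 2·17.4·12.8·0.57 + 3·17.4·17.2·0.35 + 6·12.8·17.2·0.12] = 5236.72 + 4816.93 = 10053.7.
With uncorrelated errors the cross-covariances are all true-score covariance, so they carry over unchanged; only the diagonal terms shrink to ρᵢσᵢ².
True-score variance = [2²·20.1²·0.82 + 17.4²·0.61 + 2²·12.8²·0.89 + 3²·17.2²·0.90] + 4816.93 = 4489.41 + 4816.93 = 9306.35.
Reliability = 9306.35 / 10053.7 = 0.926.

0.926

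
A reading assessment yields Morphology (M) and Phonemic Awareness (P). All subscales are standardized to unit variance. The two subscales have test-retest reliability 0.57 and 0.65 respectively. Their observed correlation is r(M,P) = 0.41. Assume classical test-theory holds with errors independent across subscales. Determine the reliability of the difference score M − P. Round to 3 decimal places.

Var(M−P) = 1 + 1 − 2·0.41 = 2 − 0.82 = 1.18.
Because errors are independent across components, Cov(Tᵢ,Tⱼ) = Cov(Xᵢ,Xⱼ); the off-diagonal part of the true-score variance is the same as above.
True-score variance = [0.57 + 0.65] − 0.82 = 1.22 − 0.82 = 0.4.
Reliability = 0.4 / 1.18 = 0.339.

0.339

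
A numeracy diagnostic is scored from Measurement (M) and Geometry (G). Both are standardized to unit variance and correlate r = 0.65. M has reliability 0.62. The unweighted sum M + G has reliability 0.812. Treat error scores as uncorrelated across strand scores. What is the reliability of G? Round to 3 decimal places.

0.760

Var(M+G) = 2 + 2·0.65 = 3.300.
True-score variance = ρ_M + ρ_G + 2·0.65, so 0.812 = (0.62 + ρ_G + 1.30) / 3.300.
ρ_G = 0.812·3.300 − 0.62 − 1.30 = 0.760.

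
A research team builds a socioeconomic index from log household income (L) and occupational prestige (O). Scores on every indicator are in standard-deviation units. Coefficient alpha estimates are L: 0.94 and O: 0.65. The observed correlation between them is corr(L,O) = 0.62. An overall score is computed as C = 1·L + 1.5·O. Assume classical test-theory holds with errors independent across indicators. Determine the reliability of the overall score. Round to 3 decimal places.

Var(C) = 1 + 1.5² + 2·[1.5·0.62] = 3.25 + 1.86 = 5.11.
Under uncorrelated errors the observed covariances equal the true-score covariances, so only the own-variance terms attenuate.
True-score variance = [0.94 + 1.5²·0.65] + 1.86 = 2.4025 + 1.86 = 4.2625.
Reliability = 4.2625 / 5.11 = 0.834.

0.834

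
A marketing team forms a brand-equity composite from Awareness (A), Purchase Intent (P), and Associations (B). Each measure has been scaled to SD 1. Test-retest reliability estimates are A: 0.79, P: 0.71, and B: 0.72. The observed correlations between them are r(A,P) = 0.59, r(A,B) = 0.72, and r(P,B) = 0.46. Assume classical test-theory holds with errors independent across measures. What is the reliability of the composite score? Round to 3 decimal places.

Var(A+P+B) = 3 + 2·[0.59 + 0.72 + 0.46] = 3 + 3.54 = 6.54.
With uncorrelated errors the cross-covariances are all true-score covariance, so they carry over unchanged; only the diagonal terms shrink to ρᵢσᵢ².
True-score variance = [0.79 + 0.71 + 0.72] + 3.54 = 2.22 + 3.54 = 5.76.
Reliability = 5.76 / 6.54 = 0.881.

0.881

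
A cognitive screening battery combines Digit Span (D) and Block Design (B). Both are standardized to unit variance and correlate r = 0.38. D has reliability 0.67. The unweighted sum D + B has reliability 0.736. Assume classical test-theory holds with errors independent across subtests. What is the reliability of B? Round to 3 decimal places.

0.601

Var(D+B) = 2 + 2·0.38 = 2.760.
True-score variance = ρ_D + ρ_B + 2·0.38, so 0.736 = (0.67 + ρ_B + 0.76) / 2.760.
ρ_B = 0.736·2.760 − 0.67 − 0.76 = 0.601.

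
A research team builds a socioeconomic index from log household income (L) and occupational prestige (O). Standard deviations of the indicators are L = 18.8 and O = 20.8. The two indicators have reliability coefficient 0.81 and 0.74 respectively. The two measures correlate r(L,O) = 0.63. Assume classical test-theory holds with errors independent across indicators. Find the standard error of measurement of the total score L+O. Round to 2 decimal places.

Var(total) = 786.08 + 492.71 = 1278.79.
True-score variance = 606.44 + 492.71 = 1099.15, so reliability = 0.8595.
Error variance = 1278.79 − 1099.15 = 179.64; SEM = √179.64 = 13.40.

13.40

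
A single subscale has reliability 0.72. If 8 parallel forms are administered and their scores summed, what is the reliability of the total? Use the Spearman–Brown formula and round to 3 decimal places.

ρ_k = kρ / (1 + (k−1)ρ) = 8·0.72 / (1 + 7·0.72) = 5.760 / 6.040 = 0.954.

0.954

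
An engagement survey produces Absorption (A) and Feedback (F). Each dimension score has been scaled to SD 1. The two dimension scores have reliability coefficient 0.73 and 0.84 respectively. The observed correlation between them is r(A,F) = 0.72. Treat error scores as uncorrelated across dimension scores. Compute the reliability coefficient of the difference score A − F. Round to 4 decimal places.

Var(A−F) = 1 + 1 − 2·0.72 = 2 − 1.44 = 0.56.
With uncorrelated errors the cross-covariances are all true-score covariance, so they carry over unchanged; only the diagonal terms shrink to ρᵢσᵢ².
True-score variance = [0.73 + 0.84] − 1.44 = 1.57 − 1.44 = 0.13.
Reliability = 0.13 / 0.56 = 0.2321.

0.2321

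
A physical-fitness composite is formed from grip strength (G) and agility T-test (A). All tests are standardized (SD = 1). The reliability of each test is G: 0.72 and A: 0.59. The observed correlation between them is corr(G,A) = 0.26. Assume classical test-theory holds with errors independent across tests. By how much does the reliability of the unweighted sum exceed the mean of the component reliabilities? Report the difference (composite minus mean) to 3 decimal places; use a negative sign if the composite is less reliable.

Var(sum) = 2 + 0.52 = 2.52; true-score variance = 1.31 + 0.52 = 1.83; composite reliability = 0.7262.
Mean component reliability = 0.6550.
Difference = 0.7262 − 0.6550 = 0.071.

0.071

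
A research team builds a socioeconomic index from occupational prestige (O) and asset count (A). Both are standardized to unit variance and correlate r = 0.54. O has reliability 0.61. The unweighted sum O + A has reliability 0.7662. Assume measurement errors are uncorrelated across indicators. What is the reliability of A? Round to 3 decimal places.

0.670

Var(O+A) = 2 + 2·0.54 = 3.080.
True-score variance = ρ_O + ρ_A + 2·0.54, so 0.7662 = (0.61 + ρ_A + 1.08) / 3.080.
ρ_A = 0.7662·3.080 − 0.61 − 1.08 = 0.670.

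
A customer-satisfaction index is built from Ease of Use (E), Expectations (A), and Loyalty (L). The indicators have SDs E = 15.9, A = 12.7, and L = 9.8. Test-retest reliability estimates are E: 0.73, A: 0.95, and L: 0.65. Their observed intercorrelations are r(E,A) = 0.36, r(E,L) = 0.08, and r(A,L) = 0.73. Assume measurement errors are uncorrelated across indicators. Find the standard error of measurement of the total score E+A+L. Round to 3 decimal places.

Var(total) = 510.14 + 352.032 = 862.172.
True-score variance = 400.203 + 352.032 = 752.235, so reliability = 0.8725.
Error variance = 862.172 − 752.235 = 109.937; SEM = √109.937 = 10.485.

10.485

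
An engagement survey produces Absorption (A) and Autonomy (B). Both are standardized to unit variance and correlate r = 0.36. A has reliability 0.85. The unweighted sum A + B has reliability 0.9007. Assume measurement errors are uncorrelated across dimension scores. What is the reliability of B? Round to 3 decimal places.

Var(A+B) = 2 + 2·0.36 = 2.720.
True-score variance = ρ_A + ρ_B + 2·0.36, so 0.9007 = (0.85 + ρ_B + 0.72) / 2.720.
ρ_B = 0.9007·2.720 − 0.85 − 0.72 = 0.880.

0.880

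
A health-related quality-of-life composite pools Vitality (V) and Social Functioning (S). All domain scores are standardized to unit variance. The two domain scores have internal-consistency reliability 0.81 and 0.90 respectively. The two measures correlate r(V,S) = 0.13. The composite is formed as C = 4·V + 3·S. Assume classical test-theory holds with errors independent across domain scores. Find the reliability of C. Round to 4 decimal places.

0.8599

Var(C) = 4² + 3² + 2·[12·0.13] = 25 + 3.12 = 28.12.
Because errors are independent across components, Cov(Tᵢ,Tⱼ) = Cov(Xᵢ,Xⱼ); the off-diagonal part of the true-score variance is the same as above.
True-score variance = [4²·0.81 + 3²·0.90] + 3.12 = 21.06 + 3.12 = 24.18.
Reliability = 24.18 / 28.12 = 0.8599.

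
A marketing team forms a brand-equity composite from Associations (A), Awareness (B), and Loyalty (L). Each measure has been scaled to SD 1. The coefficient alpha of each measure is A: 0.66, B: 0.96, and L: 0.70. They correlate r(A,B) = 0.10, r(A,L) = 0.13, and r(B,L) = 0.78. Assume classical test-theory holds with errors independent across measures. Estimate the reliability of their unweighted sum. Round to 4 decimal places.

Var(A+B+L) = 3 + 2·[0.10 + 0.13 + 0.78] = 3 + 2.02 = 5.02.
Under uncorrelated errors the observed covariances equal the true-score covariances, so only the own-variance terms attenuate.
True-score variance = [0.66 + 0.96 + 0.70] + 2.02 = 2.32 + 2.02 = 4.34.
Reliability = 4.34 / 5.02 = 0.8645.

0.8645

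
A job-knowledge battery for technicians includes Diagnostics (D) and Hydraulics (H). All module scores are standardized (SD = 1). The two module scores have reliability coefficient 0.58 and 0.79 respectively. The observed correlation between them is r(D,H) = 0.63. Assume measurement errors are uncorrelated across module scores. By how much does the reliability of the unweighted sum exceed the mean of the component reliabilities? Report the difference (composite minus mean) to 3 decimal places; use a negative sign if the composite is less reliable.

0.122

Var(sum) = 2 + 1.26 = 3.26; true-score variance = 1.37 + 1.26 = 2.63; composite reliability = 0.8067.
Mean component reliability = 0.6850.
Difference = 0.8067 − 0.6850 = 0.122.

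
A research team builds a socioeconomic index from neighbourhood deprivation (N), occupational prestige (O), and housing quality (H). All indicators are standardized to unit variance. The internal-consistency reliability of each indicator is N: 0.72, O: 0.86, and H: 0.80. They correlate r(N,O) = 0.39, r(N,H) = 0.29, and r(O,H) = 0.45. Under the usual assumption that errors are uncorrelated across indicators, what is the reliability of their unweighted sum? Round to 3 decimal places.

Var(N+O+H) = 3 + 2·[0.39 + 0.29 + 0.45] = 3 + 2.26 = 5.26.
With uncorrelated errors the cross-covariances are all true-score covariance, so they carry over unchanged; only the diagonal terms shrink to ρᵢσᵢ².
True-score variance = [0.72 + 0.86 + 0.80] + 2.26 = 2.38 + 2.26 = 4.64.
Reliability = 4.64 / 5.26 = 0.882.

0.882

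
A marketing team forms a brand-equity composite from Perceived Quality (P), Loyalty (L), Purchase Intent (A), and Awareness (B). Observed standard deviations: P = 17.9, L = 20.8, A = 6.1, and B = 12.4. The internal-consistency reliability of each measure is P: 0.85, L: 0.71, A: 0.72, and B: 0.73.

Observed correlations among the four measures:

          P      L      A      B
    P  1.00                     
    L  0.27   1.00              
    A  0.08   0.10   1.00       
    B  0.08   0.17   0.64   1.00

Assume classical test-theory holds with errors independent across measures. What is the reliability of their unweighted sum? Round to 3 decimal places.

0.840

Var(P+L+A+B) = 17.9² + 20.8² + 6.1² + 12.4² + 2·[17.9·20.8·0.27 + 17.9·6.1·0.08 + 17.9·12.4·0.08 + 20.8·6.1·0.10 + 20.8·12.4·0.17 + 6.1·12.4·0.64] = 944.02 + 463.925 = 1407.94.
Under uncorrelated errors the observed covariances equal the true-score covariances, so only the own-variance terms attenuate.
True-score variance = [17.9²·0.85 + 20.8²·0.71 + 6.1²·0.72 + 12.4²·0.73] + 463.925 = 718.559 + 463.925 = 1182.48.
Reliability = 1182.48 / 1407.94 = 0.840.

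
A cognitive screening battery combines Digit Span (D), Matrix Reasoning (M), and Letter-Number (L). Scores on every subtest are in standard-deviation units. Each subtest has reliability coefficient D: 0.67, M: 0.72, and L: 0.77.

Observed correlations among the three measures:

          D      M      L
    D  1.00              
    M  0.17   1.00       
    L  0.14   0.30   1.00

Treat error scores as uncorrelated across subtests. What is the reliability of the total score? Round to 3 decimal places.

0.801

Var(D+M+L) = 3 + 2·[0.17 + 0.14 + 0.30] = 3 + 1.22 = 4.22.
With uncorrelated errors the cross-covariances are all true-score covariance, so they carry over unchanged; only the diagonal terms shrink to ρᵢσᵢ².
True-score variance = [0.67 + 0.72 + 0.77] + 1.22 = 2.16 + 1.22 = 3.38.
Reliability = 3.38 / 4.22 = 0.801.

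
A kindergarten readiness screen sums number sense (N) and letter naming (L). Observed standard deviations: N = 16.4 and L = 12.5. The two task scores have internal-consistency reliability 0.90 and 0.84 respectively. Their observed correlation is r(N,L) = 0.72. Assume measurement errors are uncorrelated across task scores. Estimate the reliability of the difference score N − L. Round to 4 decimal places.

Var(N−L) = 16.4² + 12.5² − 2·16.4·12.5·0.72 = 425.21 − 295.2 = 130.01.
Because errors are independent across components, Cov(Tᵢ,Tⱼ) = Cov(Xᵢ,Xⱼ); the off-diagonal part of the true-score variance is the same as above.
True-score variance = [16.4²·0.90 + 12.5²·0.84] − 295.2 = 373.314 − 295.2 = 78.114.
Reliability = 78.114 / 130.01 = 0.6008.

0.6008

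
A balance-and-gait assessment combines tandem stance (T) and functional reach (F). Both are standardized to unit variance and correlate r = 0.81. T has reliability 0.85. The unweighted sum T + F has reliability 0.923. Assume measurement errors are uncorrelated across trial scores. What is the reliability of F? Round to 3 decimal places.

0.871

Var(T+F) = 2 + 2·0.81 = 3.620.
True-score variance = ρ_T + ρ_F + 2·0.81, so 0.923 = (0.85 + ρ_F + 1.62) / 3.620.
ρ_F = 0.923·3.620 − 0.85 − 1.62 = 0.871.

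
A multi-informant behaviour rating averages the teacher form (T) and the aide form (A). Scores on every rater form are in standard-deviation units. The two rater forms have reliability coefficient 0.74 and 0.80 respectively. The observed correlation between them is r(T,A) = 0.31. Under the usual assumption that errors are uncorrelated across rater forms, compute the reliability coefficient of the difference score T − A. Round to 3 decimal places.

Var(T−A) = 1 + 1 − 2·0.31 = 2 − 0.62 = 1.38.
Because errors are independent across components, Cov(Tᵢ,Tⱼ) = Cov(Xᵢ,Xⱼ); the off-diagonal part of the true-score variance is the same as above.
True-score variance = [0.74 + 0.80] − 0.62 = 1.54 − 0.62 = 0.92.
Reliability = 0.92 / 1.38 = 0.667.

0.667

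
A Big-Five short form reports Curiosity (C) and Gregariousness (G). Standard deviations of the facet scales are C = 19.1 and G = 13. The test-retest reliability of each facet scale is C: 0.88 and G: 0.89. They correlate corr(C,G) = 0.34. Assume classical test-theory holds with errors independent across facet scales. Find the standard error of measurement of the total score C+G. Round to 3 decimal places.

7.897

Var(total) = 533.81 + 168.844 = 702.654.
True-score variance = 471.443 + 168.844 = 640.287, so reliability = 0.9112.
Error variance = 702.654 − 640.287 = 62.3672; SEM = √62.3672 = 7.897.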